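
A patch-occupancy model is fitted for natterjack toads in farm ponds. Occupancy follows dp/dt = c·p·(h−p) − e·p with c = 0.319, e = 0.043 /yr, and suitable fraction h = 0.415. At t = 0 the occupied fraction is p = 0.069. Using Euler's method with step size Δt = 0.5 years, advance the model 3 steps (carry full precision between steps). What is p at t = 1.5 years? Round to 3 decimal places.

0.076

Update rule: p ← p + [c·p·(h−p) − e·p]·Δt with Δt = 0.5.
p: 0.06900 → 0.07132  (Δp = +0.00232)
p: 0.07132 → 0.07370  (Δp = +0.00238)
p: 0.07370 → 0.07613  (Δp = +0.00243)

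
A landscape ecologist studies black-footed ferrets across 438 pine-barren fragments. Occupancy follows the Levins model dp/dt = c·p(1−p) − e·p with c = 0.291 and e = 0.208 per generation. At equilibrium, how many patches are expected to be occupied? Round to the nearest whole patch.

p* = 1 − e/c = 1 − 0.208/0.291 = 0.2852.
Expected occupied patches = N × p* = 438 × 0.2852 = 124.93 ≈ 125.

125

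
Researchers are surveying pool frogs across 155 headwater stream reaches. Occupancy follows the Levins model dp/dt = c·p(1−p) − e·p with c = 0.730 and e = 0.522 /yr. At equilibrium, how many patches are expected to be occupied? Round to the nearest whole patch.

44

p* = 1 − e/c = 1 − 0.522/0.730 = 0.2849.
Expected occupied patches = N × p* = 155 × 0.2849 = 44.16 ≈ 44.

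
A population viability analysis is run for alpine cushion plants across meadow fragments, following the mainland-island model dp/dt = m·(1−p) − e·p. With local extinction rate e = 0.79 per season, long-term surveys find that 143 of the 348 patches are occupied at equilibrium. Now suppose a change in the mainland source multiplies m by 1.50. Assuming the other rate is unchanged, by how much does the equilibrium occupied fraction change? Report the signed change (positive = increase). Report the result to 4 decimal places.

Observed p* = 143/348 = 0.41092.
Balance m(1−p*) = e·p* gives m = e·p*/(1−p*) = 0.79×0.41092/0.58908 = 0.55107.
New p* = m/(m+e) = 0.82660/(0.82660+0.79000) = 0.51132.
Δp* = 0.51132 − 0.41092 = +0.10040.

0.1004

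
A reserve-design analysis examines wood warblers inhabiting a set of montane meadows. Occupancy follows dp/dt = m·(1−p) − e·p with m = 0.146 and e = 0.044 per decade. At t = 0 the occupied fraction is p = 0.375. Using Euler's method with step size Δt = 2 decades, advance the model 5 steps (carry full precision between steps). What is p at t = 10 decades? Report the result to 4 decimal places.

Update rule: p ← p + [m·(1−p) − e·p]·Δt with Δt = 2.
  1  |  dp/dt·Δt = +0.149500  |  p_1 = 0.524500
  2  |  dp/dt·Δt = +0.092690  |  p_2 = 0.617190
  3  |  dp/dt·Δt = +0.057468  |  p_3 = 0.674658
  4  |  dp/dt·Δt = +0.035630  |  p_4 = 0.710288
  5  |  dp/dt·Δt = +0.022091  |  p_5 = 0.732378

0.7324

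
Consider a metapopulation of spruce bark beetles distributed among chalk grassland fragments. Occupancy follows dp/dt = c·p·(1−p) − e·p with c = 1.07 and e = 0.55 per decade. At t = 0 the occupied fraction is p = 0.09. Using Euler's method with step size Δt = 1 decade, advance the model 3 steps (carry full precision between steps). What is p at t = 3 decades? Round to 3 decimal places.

Update rule: p ← p + [c·p·(1−p) − e·p]·Δt with Δt = 1.
t = 1: p = 0.09000 + (+0.03813) = 0.12813
t = 2: p = 0.12813 + (+0.04906) = 0.17719
t = 3: p = 0.17719 + (+0.05855) = 0.23574

0.236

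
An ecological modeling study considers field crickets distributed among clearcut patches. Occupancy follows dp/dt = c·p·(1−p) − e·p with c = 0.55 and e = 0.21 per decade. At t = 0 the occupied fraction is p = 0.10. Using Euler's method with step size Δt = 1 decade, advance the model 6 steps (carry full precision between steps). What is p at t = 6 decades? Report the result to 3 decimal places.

0.354

Update rule: p ← p + [c·p·(1−p) − e·p]·Δt with Δt = 1.
step 1: Δp = +0.02850, p = 0.12850
step 2: Δp = +0.03461, p = 0.16311
step 3: Δp = +0.04082, p = 0.20393
step 4: Δp = +0.04646, p = 0.25040
step 5: Δp = +0.05065, p = 0.30105
step 6: Δp = +0.05251, p = 0.35356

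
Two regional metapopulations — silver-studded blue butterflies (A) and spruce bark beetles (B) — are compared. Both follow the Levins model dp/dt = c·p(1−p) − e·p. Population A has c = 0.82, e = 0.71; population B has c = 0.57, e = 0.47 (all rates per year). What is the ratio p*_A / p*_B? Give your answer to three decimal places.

0.765

A: p*_A = 1 − 0.71/0.82 = 0.1341.
B: p*_B = 1 − 0.47/0.57 = 0.1754.
p*_A / p*_B = 0.1341/0.1754 = 0.7646.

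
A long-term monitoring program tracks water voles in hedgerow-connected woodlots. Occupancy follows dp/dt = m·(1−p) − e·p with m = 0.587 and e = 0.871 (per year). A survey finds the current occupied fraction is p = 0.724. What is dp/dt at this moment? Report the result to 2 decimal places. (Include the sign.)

Colonization term: m·(1−p) = 0.587×0.2760 = 0.16201.
Extinction term: e·p = 0.63060.
dp/dt = 0.16201 − 0.63060 = -0.46859.

-0.47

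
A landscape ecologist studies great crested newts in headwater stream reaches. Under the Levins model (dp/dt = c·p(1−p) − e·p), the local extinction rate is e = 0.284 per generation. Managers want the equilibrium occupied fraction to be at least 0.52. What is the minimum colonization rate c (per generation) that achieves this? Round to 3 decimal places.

p* = 1 − e/c ≥ 0.52 requires e/c ≤ 0.4800, i.e. c ≥ e/0.4800.
c_min = 0.284/0.4800 = 0.5917.

0.592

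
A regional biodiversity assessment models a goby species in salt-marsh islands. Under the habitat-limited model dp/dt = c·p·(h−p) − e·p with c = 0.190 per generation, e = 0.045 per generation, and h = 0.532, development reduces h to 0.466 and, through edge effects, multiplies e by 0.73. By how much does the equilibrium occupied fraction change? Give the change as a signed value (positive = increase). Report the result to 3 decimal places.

Before: p* = h − e/c = 0.532 − 0.045/0.190 = 0.532 − 0.2368 = 0.2952.
After: c = 0.19, e = 0.03285, h = 0.466; p* = 0.466 − 0.03285/0.19 = 0.2931.
Δp* = 0.2931 − 0.2952 = -0.0021.

-0.002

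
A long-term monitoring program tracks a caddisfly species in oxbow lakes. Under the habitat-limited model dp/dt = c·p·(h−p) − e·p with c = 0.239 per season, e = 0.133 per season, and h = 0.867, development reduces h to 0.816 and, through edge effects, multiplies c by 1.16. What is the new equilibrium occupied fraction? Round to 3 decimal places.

Before: p* = h − e/c = 0.867 − 0.133/0.239 = 0.867 − 0.5565 = 0.3105.
After: c = 0.27724, e = 0.133, h = 0.816; p* = 0.816 − 0.133/0.27724 = 0.3363.

0.336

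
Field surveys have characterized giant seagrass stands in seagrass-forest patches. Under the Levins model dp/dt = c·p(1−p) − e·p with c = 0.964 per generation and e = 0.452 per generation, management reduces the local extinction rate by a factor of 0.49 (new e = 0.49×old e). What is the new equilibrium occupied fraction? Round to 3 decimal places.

Before: p* = 1 − 0.452/0.964 = 0.5311.
After the change, c = 0.964, e = 0.22148, so p* = 1 − 0.22148/0.964 = 0.7702.

0.770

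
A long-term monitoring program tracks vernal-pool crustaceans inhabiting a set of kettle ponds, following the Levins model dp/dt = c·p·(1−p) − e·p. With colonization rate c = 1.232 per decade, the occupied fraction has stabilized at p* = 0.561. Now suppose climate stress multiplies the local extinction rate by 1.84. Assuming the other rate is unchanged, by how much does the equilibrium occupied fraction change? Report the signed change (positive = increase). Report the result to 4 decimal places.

Balance c(1−p*) = e gives e = 1.232×(1 − 0.56100) = 0.54085.
New p* = 1 − e/c = 1 − 0.99516/1.23200 = 0.19224.
Δp* = 0.19224 − 0.56100 = -0.36876.

-0.3688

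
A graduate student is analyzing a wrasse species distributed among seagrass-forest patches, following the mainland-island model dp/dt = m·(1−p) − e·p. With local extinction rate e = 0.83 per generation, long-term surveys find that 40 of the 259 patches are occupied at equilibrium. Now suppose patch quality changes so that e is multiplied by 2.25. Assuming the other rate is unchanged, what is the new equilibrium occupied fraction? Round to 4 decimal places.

Observed p* = 40/259 = 0.15444.
Balance m(1−p*) = e·p* gives m = e·p*/(1−p*) = 0.83×0.15444/0.84556 = 0.15160.
New p* = m/(m+e) = 0.15160/(0.15160+1.86750) = 0.07508.

0.0751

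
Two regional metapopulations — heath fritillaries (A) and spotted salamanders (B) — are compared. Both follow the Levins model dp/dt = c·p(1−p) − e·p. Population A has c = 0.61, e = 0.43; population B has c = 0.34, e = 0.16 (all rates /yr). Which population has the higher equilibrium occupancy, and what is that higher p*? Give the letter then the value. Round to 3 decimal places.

B, 0.529

A: p*_A = 1 − 0.43/0.61 = 0.2951.
B: p*_B = 1 − 0.16/0.34 = 0.5294.
B is higher at 0.5294.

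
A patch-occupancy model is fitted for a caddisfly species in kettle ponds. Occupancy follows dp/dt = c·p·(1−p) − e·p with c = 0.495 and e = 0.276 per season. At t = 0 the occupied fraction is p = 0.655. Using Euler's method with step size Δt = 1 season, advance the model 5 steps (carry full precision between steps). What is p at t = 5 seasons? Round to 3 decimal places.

0.484

Update rule: p ← p + [c·p·(1−p) − e·p]·Δt with Δt = 1.
  1  |  dp/dt·Δt = -0.068922  |  p_1 = 0.586078
  2  |  dp/dt·Δt = -0.041675  |  p_2 = 0.544403
  3  |  dp/dt·Δt = -0.027481  |  p_3 = 0.516922
  4  |  dp/dt·Δt = -0.019062  |  p_4 = 0.497859
  5  |  dp/dt·Δt = -0.013661  |  p_5 = 0.484198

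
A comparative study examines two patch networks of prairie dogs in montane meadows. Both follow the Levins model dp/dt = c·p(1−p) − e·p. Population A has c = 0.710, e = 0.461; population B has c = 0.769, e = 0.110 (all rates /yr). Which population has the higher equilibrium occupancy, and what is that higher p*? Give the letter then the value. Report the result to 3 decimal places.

A: p*_A = 1 − 0.461/0.710 = 0.3507.
B: p*_B = 1 − 0.110/0.769 = 0.8570.
B is higher at 0.8570.

B, 0.857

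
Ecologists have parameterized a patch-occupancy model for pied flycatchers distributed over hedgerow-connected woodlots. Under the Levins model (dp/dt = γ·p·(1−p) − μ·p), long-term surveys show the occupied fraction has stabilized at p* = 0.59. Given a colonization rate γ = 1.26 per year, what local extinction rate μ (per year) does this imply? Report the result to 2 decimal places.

0.52

At equilibrium γ(1−p*) = μ.
μ = 1.26 × (1 − 0.59) = 1.26 × 0.4100 = 0.5166.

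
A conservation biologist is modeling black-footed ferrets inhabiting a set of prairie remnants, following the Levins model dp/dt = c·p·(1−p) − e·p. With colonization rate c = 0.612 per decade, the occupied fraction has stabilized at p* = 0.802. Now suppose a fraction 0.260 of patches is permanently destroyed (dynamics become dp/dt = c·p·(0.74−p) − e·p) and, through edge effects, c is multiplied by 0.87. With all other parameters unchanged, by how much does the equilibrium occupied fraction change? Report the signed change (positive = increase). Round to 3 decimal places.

Balance c(1−p*) = e gives e = 0.612×(1 − 0.80200) = 0.12118.
New p* = 0.74 − e/c = 0.74 − 0.12118/0.53244 = 0.51241.
Δp* = 0.51241 − 0.80200 = -0.28959.

-0.290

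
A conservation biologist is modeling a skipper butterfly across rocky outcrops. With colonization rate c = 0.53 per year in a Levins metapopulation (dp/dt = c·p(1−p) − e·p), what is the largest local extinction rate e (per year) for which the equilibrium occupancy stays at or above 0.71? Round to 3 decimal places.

0.154

1 − e/c ≥ 0.71 ⇒ e ≤ c(1 − 0.71) = 0.53 × 0.2900.
e_max = 0.1537.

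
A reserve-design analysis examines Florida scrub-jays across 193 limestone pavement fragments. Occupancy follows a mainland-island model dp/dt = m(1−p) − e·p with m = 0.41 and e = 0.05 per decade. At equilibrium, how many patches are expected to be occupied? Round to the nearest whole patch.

p* = m/(m+e) = 0.41/0.4600 = 0.8913.
Expected occupied patches = N × p* = 193 × 0.8913 = 172.02 ≈ 172.

172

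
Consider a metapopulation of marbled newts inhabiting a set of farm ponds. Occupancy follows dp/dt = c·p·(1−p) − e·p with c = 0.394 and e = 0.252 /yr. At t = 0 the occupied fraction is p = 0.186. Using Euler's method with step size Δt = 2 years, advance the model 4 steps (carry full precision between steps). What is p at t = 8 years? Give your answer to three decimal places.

Update rule: p ← p + [c·p·(1−p) − e·p]·Δt with Δt = 2.
step 1: Δp = +0.02556, p = 0.21156
step 2: Δp = +0.02481, p = 0.23638
step 3: Δp = +0.02310, p = 0.25948
step 4: Δp = +0.02064, p = 0.28012

0.280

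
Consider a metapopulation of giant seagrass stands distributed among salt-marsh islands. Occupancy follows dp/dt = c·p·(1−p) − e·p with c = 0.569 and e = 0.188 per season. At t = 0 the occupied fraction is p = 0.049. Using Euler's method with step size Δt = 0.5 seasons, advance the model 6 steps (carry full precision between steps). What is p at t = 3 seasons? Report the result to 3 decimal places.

0.125

Update rule: p ← p + [c·p·(1−p) − e·p]·Δt with Δt = 0.5.
p: 0.04900 → 0.05765  (Δp = +0.00865)
p: 0.05765 → 0.06769  (Δp = +0.01004)
p: 0.06769 → 0.07928  (Δp = +0.01159)
p: 0.07928 → 0.09259  (Δp = +0.01331)
p: 0.09259 → 0.10779  (Δp = +0.01520)
p: 0.10779 → 0.12502  (Δp = +0.01723)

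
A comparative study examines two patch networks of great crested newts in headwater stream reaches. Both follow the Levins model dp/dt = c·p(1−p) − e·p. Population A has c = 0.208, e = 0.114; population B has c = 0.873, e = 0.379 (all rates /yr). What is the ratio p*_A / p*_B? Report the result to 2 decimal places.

A: p*_A = 1 − 0.114/0.208 = 0.4519.
B: p*_B = 1 − 0.379/0.873 = 0.5659.
p*_A / p*_B = 0.4519/0.5659 = 0.7986.

0.80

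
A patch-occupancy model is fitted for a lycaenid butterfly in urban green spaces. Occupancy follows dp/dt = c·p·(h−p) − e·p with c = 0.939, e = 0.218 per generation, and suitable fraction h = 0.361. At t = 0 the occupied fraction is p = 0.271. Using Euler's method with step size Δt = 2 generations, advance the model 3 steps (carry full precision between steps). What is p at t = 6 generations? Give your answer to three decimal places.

0.158

Update rule: p ← p + [c·p·(h−p) − e·p]·Δt with Δt = 2.
step 1: Δp = -0.07235, p = 0.19865
step 2: Δp = -0.02604, p = 0.17260
step 3: Δp = -0.01419, p = 0.15842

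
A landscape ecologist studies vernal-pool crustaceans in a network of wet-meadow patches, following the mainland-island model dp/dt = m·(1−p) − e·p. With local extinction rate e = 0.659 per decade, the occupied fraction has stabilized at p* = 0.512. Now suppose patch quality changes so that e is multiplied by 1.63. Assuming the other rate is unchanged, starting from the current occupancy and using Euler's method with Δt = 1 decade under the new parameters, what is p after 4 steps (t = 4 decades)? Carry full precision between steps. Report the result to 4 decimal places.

0.4330

Balance m(1−p*) = e·p* gives m = e·p*/(1−p*) = 0.659×0.51200/0.48800 = 0.69141.
Starting from p₀ = 0.51200; update p ← p + (dp/dt)·Δt with the new parameters.
p: 0.51200 → 0.29943  (Δp = -0.21257)
p: 0.29943 → 0.46217  (Δp = +0.16274)
p: 0.46217 → 0.33758  (Δp = -0.12459)
p: 0.33758 → 0.43296  (Δp = +0.09538)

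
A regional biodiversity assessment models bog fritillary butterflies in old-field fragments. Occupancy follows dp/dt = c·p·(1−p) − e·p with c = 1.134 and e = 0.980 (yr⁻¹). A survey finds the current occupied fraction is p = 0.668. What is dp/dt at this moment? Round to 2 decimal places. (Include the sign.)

Colonization term: c·p·(1−p) = 1.134×0.668×0.3320 = 0.25149.
Extinction term: e·p = 0.65464.
dp/dt = 0.25149 − 0.65464 = -0.40315.

-0.40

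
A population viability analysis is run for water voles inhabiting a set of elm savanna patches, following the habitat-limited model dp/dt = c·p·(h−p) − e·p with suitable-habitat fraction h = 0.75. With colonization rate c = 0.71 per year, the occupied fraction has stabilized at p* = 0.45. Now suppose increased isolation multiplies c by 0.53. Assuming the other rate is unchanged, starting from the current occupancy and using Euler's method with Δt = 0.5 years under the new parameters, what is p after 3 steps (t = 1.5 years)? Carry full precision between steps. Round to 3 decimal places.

Balance c(h−p*) = e gives e = 0.71×(0.75 − 0.45000) = 0.21300.
Starting from p₀ = 0.45000; update p ← p + (dp/dt)·Δt with the new parameters.
step 1: Δp = -0.02252, p = 0.42748
step 2: Δp = -0.01959, p = 0.40789
step 3: Δp = -0.01719, p = 0.39070

0.391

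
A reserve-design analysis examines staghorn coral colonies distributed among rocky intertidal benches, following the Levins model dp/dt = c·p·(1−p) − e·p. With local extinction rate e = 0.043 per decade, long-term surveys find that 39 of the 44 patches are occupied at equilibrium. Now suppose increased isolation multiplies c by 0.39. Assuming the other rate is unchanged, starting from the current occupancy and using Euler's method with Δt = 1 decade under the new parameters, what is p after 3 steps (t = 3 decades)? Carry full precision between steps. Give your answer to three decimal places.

0.827

Observed p* = 39/44 = 0.88636.
Balance c(1−p*) = e gives c = e/(1 − 0.88636) = 0.043/0.11364 = 0.37840.
Starting from p₀ = 0.88636; update p ← p + (dp/dt)·Δt with the new parameters.
p: 0.88636 → 0.86311  (Δp = -0.02325)
p: 0.86311 → 0.84344  (Δp = -0.01968)
p: 0.84344 → 0.82666  (Δp = -0.01678)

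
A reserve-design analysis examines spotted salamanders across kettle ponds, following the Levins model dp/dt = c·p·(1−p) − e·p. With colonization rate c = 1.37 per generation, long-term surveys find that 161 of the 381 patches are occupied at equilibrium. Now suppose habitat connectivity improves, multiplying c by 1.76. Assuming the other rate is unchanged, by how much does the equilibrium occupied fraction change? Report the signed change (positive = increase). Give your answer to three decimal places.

Observed p* = 161/381 = 0.42257.
Balance c(1−p*) = e gives e = 1.37×(1 − 0.42257) = 0.79108.
New p* = 1 − e/c = 1 − 0.79108/2.41120 = 0.67191.
Δp* = 0.67191 − 0.42257 = +0.24934.

0.249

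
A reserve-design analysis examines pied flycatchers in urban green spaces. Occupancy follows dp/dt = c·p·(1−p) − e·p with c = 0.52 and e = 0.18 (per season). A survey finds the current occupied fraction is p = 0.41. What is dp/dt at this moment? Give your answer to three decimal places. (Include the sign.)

0.052

Colonization term: c·p·(1−p) = 0.52×0.41×0.5900 = 0.12579.
Extinction term: e·p = 0.07380.
dp/dt = 0.12579 − 0.07380 = 0.05199.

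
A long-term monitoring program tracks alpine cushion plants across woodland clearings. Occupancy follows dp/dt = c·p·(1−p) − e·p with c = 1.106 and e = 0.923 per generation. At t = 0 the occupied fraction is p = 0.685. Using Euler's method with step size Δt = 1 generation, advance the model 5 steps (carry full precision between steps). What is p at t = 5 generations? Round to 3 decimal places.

0.201

Update rule: p ← p + [c·p·(1−p) − e·p]·Δt with Δt = 1.
t = 1: p = 0.68500 + (-0.39361) = 0.29139
t = 2: p = 0.29139 + (-0.04059) = 0.25081
t = 3: p = 0.25081 + (-0.02367) = 0.22713
t = 4: p = 0.22713 + (-0.01549) = 0.21164
t = 5: p = 0.21164 + (-0.01081) = 0.20083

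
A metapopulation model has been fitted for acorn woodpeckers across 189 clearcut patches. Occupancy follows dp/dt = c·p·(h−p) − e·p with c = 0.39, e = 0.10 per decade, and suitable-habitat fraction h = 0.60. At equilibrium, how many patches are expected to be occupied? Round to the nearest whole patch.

65

p* = h − e/c = 0.60 − 0.2564 = 0.3436.
Expected occupied patches = N × p* = 189 × 0.3436 = 64.94 ≈ 65.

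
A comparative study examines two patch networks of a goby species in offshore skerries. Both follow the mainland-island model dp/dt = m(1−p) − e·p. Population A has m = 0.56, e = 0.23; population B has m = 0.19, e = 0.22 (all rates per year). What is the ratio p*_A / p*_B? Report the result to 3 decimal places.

A: p*_A = m/(m+e) = 0.56/0.7900 = 0.7089.
B: p*_B = 0.19/0.4100 = 0.4634.
p*_A / p*_B = 0.7089/0.4634 = 1.5296.

1.530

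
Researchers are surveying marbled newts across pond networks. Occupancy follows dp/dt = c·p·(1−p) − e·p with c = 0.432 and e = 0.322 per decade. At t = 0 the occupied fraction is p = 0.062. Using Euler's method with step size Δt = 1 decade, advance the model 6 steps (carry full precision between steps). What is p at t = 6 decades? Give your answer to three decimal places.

0.097

Update rule: p ← p + [c·p·(1−p) − e·p]·Δt with Δt = 1.
p: 0.06200 → 0.06716  (Δp = +0.00516)
p: 0.06716 → 0.07260  (Δp = +0.00544)
p: 0.07260 → 0.07831  (Δp = +0.00571)
p: 0.07831 → 0.08427  (Δp = +0.00596)
p: 0.08427 → 0.09047  (Δp = +0.00620)
p: 0.09047 → 0.09689  (Δp = +0.00642)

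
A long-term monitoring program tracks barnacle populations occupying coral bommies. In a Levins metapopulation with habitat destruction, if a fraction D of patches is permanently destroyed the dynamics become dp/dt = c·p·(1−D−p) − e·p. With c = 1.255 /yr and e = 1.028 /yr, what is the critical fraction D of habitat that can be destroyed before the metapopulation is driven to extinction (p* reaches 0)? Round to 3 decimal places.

0.181

The nontrivial equilibrium is p* = (1−D) − e/c; extinction occurs when this hits zero.
So D_crit = 1 − e/c = 1 − 1.028/1.255 = 1 − 0.8191 = 0.1809.
Note this equals the original equilibrium occupancy — the Levins extinction-debt result.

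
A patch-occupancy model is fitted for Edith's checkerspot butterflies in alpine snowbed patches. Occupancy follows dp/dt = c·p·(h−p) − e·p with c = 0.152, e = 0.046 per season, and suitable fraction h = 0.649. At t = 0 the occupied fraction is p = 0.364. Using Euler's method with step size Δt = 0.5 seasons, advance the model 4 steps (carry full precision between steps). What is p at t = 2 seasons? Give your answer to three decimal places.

Update rule: p ← p + [c·p·(h−p) − e·p]·Δt with Δt = 0.5.
  1  |  dp/dt·Δt = -0.000488  |  p_1 = 0.363512
  2  |  dp/dt·Δt = -0.000474  |  p_2 = 0.363039
  3  |  dp/dt·Δt = -0.000460  |  p_3 = 0.362579
  4  |  dp/dt·Δt = -0.000447  |  p_4 = 0.362132

0.362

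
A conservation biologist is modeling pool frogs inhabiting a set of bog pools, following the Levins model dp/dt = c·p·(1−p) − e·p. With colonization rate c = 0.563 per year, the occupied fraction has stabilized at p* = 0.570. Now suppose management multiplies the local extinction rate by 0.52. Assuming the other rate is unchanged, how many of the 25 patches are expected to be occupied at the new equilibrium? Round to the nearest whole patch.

19

Balance c(1−p*) = e gives e = 0.563×(1 − 0.57000) = 0.24209.
New p* = 1 − e/c = 1 − 0.12589/0.56300 = 0.77639.
Expected occupied = 25 × 0.77639 = 19.41 ≈ 19.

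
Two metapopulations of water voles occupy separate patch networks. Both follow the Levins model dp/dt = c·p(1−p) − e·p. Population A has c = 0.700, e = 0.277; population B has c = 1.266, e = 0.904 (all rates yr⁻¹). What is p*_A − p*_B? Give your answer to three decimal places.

A: p*_A = 1 − 0.277/0.700 = 0.6043.
B: p*_B = 1 − 0.904/1.266 = 0.2859.
p*_A − p*_B = 0.6043 − 0.2859 = 0.3183.

0.318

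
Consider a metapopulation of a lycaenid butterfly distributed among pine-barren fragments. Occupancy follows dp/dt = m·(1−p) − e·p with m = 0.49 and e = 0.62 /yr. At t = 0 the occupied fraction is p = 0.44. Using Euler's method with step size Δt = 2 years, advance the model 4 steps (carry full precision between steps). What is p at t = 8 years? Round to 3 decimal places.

Update rule: p ← p + [m·(1−p) − e·p]·Δt with Δt = 2.
t = 2: p = 0.44000 + (+0.00320) = 0.44320
t = 4: p = 0.44320 + (-0.00390) = 0.43930
t = 6: p = 0.43930 + (+0.00476) = 0.44406
t = 8: p = 0.44406 + (-0.00581) = 0.43825

0.438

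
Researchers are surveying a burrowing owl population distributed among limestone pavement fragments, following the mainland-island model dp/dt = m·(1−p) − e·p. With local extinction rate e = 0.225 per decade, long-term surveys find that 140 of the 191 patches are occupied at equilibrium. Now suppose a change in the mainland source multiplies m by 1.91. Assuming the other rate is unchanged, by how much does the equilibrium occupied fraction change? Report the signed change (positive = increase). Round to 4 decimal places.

0.1068

Observed p* = 140/191 = 0.73298.
Balance m(1−p*) = e·p* gives m = e·p*/(1−p*) = 0.225×0.73298/0.26702 = 0.61763.
New p* = m/(m+e) = 1.17967/(1.17967+0.22500) = 0.83982.
Δp* = 0.83982 − 0.73298 = +0.10684.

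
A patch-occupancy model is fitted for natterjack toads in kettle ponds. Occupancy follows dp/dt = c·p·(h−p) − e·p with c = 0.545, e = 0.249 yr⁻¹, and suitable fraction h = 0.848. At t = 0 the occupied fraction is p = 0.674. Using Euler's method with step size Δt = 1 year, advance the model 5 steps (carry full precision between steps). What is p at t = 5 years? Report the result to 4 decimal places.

0.4404

Update rule: p ← p + [c·p·(h−p) − e·p]·Δt with Δt = 1.
step 1: Δp = -0.10391, p = 0.57009
step 2: Δp = -0.05561, p = 0.51448
step 3: Δp = -0.03459, p = 0.47989
step 4: Δp = -0.02322, p = 0.45668
step 5: Δp = -0.01632, p = 0.44036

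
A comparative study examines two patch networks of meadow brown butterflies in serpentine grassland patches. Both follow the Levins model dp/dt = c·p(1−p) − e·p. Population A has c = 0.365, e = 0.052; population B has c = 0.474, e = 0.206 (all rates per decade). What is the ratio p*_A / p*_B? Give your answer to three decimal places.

1.517

A: p*_A = 1 − 0.052/0.365 = 0.8575.
B: p*_B = 1 − 0.206/0.474 = 0.5654.
p*_A / p*_B = 0.8575/0.5654 = 1.5167.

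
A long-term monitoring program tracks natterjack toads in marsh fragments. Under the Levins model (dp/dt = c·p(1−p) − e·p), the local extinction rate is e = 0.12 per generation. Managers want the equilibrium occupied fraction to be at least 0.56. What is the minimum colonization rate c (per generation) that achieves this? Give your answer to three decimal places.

0.273

p* = 1 − e/c ≥ 0.56 requires e/c ≤ 0.4400, i.e. c ≥ e/0.4400.
c_min = 0.12/0.4400 = 0.2727.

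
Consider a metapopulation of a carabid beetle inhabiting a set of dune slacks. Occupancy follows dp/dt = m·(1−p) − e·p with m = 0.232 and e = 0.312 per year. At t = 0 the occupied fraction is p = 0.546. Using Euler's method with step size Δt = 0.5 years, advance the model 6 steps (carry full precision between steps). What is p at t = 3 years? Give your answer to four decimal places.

Update rule: p ← p + [m·(1−p) − e·p]·Δt with Δt = 0.5.
step 1: Δp = -0.03251, p = 0.51349
step 2: Δp = -0.02367, p = 0.48982
step 3: Δp = -0.01723, p = 0.47259
step 4: Δp = -0.01254, p = 0.46004
step 5: Δp = -0.00913, p = 0.45091
step 6: Δp = -0.00665, p = 0.44426

0.4443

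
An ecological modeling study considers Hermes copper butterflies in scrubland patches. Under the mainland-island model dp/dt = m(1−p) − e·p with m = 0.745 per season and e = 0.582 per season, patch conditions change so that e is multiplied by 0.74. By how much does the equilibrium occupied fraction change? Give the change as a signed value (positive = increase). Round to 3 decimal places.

Before: p* = 0.745/(0.745+0.582) = 0.5614.
After: m = 0.745, e = 0.43068; p* = 0.745/1.1757 = 0.6337.
Δp* = 0.6337 − 0.5614 = +0.0723.

0.072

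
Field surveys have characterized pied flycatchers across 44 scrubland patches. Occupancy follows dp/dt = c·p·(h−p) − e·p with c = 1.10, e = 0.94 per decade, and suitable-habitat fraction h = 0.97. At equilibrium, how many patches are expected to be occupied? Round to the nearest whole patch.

5

p* = h − e/c = 0.97 − 0.8545 = 0.1155.
Expected occupied patches = N × p* = 44 × 0.1155 = 5.08 ≈ 5.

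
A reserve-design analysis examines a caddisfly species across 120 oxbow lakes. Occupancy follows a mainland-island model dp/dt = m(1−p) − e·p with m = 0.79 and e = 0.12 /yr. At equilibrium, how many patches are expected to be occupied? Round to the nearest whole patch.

104

p* = m/(m+e) = 0.79/0.9100 = 0.8681.
Expected occupied patches = N × p* = 120 × 0.8681 = 104.18 ≈ 104.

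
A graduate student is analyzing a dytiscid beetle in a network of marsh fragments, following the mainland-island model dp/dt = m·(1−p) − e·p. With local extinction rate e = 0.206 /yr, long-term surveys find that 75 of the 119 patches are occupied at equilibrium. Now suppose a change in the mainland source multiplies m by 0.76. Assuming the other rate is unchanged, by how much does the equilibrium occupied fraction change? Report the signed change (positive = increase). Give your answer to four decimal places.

Observed p* = 75/119 = 0.63025.
Balance m(1−p*) = e·p* gives m = e·p*/(1−p*) = 0.206×0.63025/0.36975 = 0.35113.
New p* = m/(m+e) = 0.26686/(0.26686+0.20600) = 0.56435.
Δp* = 0.56435 − 0.63025 = -0.06590.

-0.0659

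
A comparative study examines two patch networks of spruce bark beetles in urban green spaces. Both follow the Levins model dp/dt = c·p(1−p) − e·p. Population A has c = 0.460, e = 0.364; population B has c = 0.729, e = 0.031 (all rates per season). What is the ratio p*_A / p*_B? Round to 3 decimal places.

A: p*_A = 1 − 0.364/0.460 = 0.2087.
B: p*_B = 1 − 0.031/0.729 = 0.9575.
p*_A / p*_B = 0.2087/0.9575 = 0.2180.

0.218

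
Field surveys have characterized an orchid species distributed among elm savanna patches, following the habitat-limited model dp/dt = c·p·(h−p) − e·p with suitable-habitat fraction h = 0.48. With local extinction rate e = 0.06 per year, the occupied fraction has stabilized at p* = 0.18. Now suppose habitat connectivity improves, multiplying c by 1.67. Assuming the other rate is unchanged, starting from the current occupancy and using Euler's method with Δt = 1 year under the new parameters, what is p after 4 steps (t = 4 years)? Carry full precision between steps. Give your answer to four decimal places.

Balance c(h−p*) = e gives c = e/(0.48 − 0.18000) = 0.06/0.30000 = 0.20000.
Starting from p₀ = 0.18000; update p ← p + (dp/dt)·Δt with the new parameters.
t = 1: p = 0.18000 + (+0.00724) = 0.18724
t = 2: p = 0.18724 + (+0.00707) = 0.19431
t = 3: p = 0.19431 + (+0.00688) = 0.20119
t = 4: p = 0.20119 + (+0.00666) = 0.20786

0.2079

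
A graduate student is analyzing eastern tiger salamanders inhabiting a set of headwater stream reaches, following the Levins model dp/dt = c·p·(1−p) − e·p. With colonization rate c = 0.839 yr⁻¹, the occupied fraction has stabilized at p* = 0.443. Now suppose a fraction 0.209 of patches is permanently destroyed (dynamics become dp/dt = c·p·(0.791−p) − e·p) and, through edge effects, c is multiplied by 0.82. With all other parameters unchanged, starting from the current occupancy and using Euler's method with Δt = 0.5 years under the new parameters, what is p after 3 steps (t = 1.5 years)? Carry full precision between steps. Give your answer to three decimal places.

0.325

Balance c(1−p*) = e gives e = 0.839×(1 − 0.44300) = 0.46732.
Starting from p₀ = 0.44300; update p ← p + (dp/dt)·Δt with the new parameters.
step 1: Δp = -0.05048, p = 0.39252
step 2: Δp = -0.03791, p = 0.35461
step 3: Δp = -0.02963, p = 0.32498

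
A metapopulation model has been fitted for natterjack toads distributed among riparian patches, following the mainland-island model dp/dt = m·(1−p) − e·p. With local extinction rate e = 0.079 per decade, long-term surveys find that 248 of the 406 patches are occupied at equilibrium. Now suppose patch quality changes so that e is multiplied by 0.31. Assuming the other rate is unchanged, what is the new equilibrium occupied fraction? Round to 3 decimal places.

0.835

Observed p* = 248/406 = 0.61084.
Balance m(1−p*) = e·p* gives m = e·p*/(1−p*) = 0.079×0.61084/0.38916 = 0.12400.
New p* = m/(m+e) = 0.12400/(0.12400+0.02449) = 0.83507.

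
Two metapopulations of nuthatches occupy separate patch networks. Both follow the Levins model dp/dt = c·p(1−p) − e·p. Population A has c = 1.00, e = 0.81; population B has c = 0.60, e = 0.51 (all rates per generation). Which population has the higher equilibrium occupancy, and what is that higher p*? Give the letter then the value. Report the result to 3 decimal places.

A: p*_A = 1 − 0.81/1.00 = 0.1900.
B: p*_B = 1 − 0.51/0.60 = 0.1500.
A is higher at 0.1900.

A, 0.190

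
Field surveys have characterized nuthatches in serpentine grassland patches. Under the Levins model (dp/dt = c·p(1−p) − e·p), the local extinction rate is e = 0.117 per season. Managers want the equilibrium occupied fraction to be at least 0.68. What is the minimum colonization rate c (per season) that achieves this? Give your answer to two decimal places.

0.37

p* = 1 − e/c ≥ 0.68 requires e/c ≤ 0.3200, i.e. c ≥ e/0.3200.
c_min = 0.117/0.3200 = 0.3656.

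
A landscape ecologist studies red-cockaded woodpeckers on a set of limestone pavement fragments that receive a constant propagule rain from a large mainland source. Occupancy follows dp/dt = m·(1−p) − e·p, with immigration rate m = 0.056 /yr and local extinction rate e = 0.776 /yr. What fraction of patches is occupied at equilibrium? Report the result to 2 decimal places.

At equilibrium the propagule rain into empty patches balances local extinction: m(1−p*) = e·p*.
p* = m/(m+e) = 0.056/(0.056+0.776) = 0.056/0.8320 = 0.0673.

0.07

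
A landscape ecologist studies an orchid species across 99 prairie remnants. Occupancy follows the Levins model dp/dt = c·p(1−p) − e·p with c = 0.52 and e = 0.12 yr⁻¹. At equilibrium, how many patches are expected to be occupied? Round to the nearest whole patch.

p* = 1 − e/c = 1 − 0.12/0.52 = 0.7692.
Expected occupied patches = N × p* = 99 × 0.7692 = 76.15 ≈ 76.

76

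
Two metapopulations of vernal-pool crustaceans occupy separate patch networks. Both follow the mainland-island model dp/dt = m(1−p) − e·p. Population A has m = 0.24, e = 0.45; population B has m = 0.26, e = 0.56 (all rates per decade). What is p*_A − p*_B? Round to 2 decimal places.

A: p*_A = m/(m+e) = 0.24/0.6900 = 0.3478.
B: p*_B = 0.26/0.8200 = 0.3171.
p*_A − p*_B = 0.3478 − 0.3171 = 0.0308.

0.03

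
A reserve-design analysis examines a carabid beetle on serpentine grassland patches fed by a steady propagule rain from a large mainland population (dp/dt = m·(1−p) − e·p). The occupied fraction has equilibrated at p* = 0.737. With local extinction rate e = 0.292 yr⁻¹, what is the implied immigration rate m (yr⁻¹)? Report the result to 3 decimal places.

0.818

At equilibrium m(1−p*) = e·p*, so m = e·p*/(1−p*).
m = 0.292 × 0.737 / 0.2630 = 0.2152/0.2630 = 0.8183.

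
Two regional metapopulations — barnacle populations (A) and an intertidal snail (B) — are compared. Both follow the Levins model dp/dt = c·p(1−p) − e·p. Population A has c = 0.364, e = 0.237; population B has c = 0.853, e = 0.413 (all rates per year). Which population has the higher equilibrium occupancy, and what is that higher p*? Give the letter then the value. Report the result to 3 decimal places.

A: p*_A = 1 − 0.237/0.364 = 0.3489.
B: p*_B = 1 − 0.413/0.853 = 0.5158.
B is higher at 0.5158.

B, 0.516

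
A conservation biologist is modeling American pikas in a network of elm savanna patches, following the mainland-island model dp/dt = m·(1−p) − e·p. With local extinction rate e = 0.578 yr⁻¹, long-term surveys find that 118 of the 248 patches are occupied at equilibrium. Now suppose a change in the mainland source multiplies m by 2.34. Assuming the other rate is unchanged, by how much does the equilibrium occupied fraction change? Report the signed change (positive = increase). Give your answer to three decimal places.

Observed p* = 118/248 = 0.47581.
Balance m(1−p*) = e·p* gives m = e·p*/(1−p*) = 0.578×0.47581/0.52419 = 0.52465.
New p* = m/(m+e) = 1.22768/(1.22768+0.57800) = 0.67990.
Δp* = 0.67990 − 0.47581 = +0.20409.

0.204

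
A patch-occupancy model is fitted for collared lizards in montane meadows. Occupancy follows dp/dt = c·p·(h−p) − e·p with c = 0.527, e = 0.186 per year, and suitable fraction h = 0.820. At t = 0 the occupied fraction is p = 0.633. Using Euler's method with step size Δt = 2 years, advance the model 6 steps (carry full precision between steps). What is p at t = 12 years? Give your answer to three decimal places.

Update rule: p ← p + [c·p·(h−p) − e·p]·Δt with Δt = 2.
p: 0.63300 → 0.52229  (Δp = -0.11071)
p: 0.52229 → 0.49188  (Δp = -0.03040)
p: 0.49188 → 0.47901  (Δp = -0.01287)
p: 0.47901 → 0.47298  (Δp = -0.00604)
p: 0.47298 → 0.47003  (Δp = -0.00295)
p: 0.47003 → 0.46856  (Δp = -0.00147)

0.469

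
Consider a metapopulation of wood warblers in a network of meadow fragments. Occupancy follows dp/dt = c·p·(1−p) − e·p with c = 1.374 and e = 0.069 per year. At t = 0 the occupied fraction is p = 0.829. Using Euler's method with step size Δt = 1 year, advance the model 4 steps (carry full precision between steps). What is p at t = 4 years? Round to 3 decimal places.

0.949

Update rule: p ← p + [c·p·(1−p) − e·p]·Δt with Δt = 1.
p: 0.82900 → 0.96658  (Δp = +0.13758)
p: 0.96658 → 0.94427  (Δp = -0.02230)
p: 0.94427 → 0.95142  (Δp = +0.00715)
p: 0.95142 → 0.94928  (Δp = -0.00214)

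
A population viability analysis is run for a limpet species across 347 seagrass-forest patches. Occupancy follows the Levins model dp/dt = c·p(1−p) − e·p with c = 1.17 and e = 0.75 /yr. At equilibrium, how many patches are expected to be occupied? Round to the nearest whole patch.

p* = 1 − e/c = 1 − 0.75/1.17 = 0.3590.
Expected occupied patches = N × p* = 347 × 0.3590 = 124.56 ≈ 125.

125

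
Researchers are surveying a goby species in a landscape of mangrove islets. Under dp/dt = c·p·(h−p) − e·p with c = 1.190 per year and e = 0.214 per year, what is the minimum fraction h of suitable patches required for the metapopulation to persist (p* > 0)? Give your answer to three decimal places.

p* = h − e/c is positive only when h > e/c.
h_min = e/c = 0.214/1.190 = 0.1798.

0.180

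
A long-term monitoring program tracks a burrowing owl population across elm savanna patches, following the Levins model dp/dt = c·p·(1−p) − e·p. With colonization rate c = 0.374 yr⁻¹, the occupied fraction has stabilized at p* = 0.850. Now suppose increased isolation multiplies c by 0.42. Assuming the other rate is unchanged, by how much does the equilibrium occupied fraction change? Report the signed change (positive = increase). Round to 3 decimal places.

Balance c(1−p*) = e gives e = 0.374×(1 − 0.85000) = 0.05610.
New p* = 1 − e/c = 1 − 0.05610/0.15708 = 0.64286.
Δp* = 0.64286 − 0.85000 = -0.20714.

-0.207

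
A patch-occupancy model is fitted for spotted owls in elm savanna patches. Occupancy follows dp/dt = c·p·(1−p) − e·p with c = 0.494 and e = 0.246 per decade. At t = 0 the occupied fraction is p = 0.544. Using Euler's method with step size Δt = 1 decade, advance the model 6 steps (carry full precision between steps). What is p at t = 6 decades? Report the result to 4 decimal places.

Update rule: p ← p + [c·p·(1−p) − e·p]·Δt with Δt = 1.
  1  |  dp/dt·Δt = -0.011280  |  p_1 = 0.532720
  2  |  dp/dt·Δt = -0.008078  |  p_2 = 0.524642
  3  |  dp/dt·Δt = -0.005862  |  p_3 = 0.518780
  4  |  dp/dt·Δt = -0.004294  |  p_4 = 0.514486
  5  |  dp/dt·Δt = -0.003167  |  p_5 = 0.511319
  6  |  dp/dt·Δt = -0.002348  |  p_6 = 0.508971

0.5090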